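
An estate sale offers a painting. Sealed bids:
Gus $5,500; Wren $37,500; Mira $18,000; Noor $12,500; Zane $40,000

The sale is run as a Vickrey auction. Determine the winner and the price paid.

Zane pays $37,500

Vickrey auction: the highest bidder wins and pays the second-highest bid.
Bids in order: 40,000 (Zane) > 37,500 (Wren) > 18,000 (Mira) > 12,500 (Noor) > 5,500 (Gus)
Second-price: Zane pays Wren's bid of $37,500.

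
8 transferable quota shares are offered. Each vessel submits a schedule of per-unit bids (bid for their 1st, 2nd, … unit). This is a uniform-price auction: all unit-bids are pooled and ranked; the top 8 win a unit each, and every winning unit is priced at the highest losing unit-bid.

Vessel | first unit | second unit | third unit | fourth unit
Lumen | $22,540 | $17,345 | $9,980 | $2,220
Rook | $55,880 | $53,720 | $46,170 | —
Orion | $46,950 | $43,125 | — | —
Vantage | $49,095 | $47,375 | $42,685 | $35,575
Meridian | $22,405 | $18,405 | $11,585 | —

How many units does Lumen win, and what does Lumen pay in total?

Lumen: 0 units, pays $0

All unit-bids, highest first — top 8: 55,880 (Rook-1), 53,720 (Rook-2), 49,095 (Vantage-1), 47,375 (Vantage-2), 46,950 (Orion-1), 46,170 (Rook-3), 43,125 (Orion-2), 42,685 (Vantage-3)
The (k+1)-th unit-bid is $35,575.
Lumen wins 0 unit(s) at $35,575 each.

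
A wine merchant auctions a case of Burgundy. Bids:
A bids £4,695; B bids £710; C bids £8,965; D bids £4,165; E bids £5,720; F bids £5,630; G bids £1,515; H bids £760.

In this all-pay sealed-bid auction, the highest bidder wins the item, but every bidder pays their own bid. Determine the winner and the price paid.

C pays £8,965

All-pay sealed-bid auction: the highest bidder wins the item, but every bidder pays their own bid.
Sorting bids: 8,965 (C) > 5,720 (E) > 5,630 (F) > 4,695 (A) > 4,165 (D) > 1,515 (G) > …
C is highest and takes the item; every bidder forfeits their bid.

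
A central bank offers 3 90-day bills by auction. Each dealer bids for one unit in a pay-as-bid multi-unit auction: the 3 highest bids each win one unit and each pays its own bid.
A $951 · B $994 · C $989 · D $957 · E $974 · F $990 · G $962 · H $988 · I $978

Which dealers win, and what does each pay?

B $994, F $990, C $989

Ordering the bids: 994 (B), 990 (F), 989 (C), 988 (H), 978 (I), …
The 3 highest are B, F, C.
Each winner pays its own bid: B $994, F $990, C $989.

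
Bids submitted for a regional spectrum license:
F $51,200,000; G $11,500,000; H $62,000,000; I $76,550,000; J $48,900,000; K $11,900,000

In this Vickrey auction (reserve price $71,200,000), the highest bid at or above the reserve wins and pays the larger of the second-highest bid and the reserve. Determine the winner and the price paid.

I pays $71,200,000

Bids in order: 76,550,000 (I) > 62,000,000 (H) > 51,200,000 (F) > 48,900,000 (J) > 11,900,000 (K) > 11,500,000 (G)
I has the top bid at or above the reserve ($76,550,000).
max(second-highest $62,000,000, reserve $71,200,000) = $71,200,000.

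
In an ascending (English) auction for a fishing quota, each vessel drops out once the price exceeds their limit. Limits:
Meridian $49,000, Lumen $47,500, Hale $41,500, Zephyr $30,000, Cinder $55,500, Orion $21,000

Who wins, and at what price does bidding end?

Ascending (English) auction: the price rises until one bidder remains; the winner pays the price at which the last rival dropped out.
Limits in order: 55,500 (Cinder) > 49,000 (Meridian) > 47,500 (Lumen) > 41,500 (Hale) > 30,000 (Zephyr) > 21,000 (Orion)
Meridian is the last rival to drop out, at $49,000; Cinder remains and wins at that price.

Cinder wins at $49,000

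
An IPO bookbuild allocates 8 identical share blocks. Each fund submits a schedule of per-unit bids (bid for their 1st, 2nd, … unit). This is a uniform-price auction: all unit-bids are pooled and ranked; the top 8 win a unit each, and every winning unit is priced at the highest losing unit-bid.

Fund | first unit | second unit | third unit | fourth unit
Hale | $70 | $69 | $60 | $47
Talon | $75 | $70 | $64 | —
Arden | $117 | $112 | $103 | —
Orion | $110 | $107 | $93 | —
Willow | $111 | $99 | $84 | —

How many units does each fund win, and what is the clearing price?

Pooled unit-bids ranked (top 8): 117 (Arden-1), 112 (Arden-2), 111 (Willow-1), 110 (Orion-1), 107 (Orion-2), 103 (Arden-3), 99 (Willow-2), 93 (Orion-3)
Highest rejected unit-bid = $84.
Allocation: Arden 3, Orion 3, Willow 2.

Arden 3, Orion 3, Willow 2; clearing price $84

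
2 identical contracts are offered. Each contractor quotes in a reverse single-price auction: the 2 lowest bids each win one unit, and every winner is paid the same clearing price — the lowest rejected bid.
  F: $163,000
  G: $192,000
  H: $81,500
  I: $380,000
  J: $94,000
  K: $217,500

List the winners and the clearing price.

Sorting: 81,500 (H), 94,000 (J), 163,000 (F), 192,000 (G), …
Lowest 2: H, J.
Clearing price = lowest rejected bid = $163,000.

H, J; each is paid $163,000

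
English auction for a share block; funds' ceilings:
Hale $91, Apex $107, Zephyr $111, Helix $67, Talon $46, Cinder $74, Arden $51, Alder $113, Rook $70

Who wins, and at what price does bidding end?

Limits ranked: 113 (Alder) > 111 (Zephyr) > 107 (Apex) > 91 (Hale) > 74 (Cinder) > 70 (Rook) > …
Once the price passes $111, only Alder is left; the hammer falls at Zephyr's limit of $111.

Alder wins at $111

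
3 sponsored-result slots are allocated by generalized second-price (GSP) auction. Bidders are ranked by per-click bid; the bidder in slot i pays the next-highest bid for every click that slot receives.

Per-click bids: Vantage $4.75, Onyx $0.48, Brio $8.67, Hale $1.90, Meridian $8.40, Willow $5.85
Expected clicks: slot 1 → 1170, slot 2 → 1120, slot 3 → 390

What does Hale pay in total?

Sorting advertisers: $8.67 (Brio) > $8.40 (Meridian) > $5.85 (Willow) > $4.75 (Vantage) > …
Hale ranks below slot 3 → no slot, pays nothing.

Hale pays $0.00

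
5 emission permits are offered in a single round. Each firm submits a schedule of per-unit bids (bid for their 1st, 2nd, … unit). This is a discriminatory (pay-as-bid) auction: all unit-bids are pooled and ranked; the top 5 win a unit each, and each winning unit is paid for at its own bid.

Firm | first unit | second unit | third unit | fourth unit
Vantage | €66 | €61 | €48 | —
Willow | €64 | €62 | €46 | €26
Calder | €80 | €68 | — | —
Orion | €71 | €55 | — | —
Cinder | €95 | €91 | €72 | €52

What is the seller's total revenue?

All unit-bids, highest first — top 5: 95 (Cinder-1), 91 (Cinder-2), 80 (Calder-1), 72 (Cinder-3), 71 (Orion-1)
Next rejected bid: €68 (not a price — pay-as-bid).
Each winning unit pays its own bid.
Revenue = 95 + 91 + 80 + 72 + 71 = €409.

Total revenue: €409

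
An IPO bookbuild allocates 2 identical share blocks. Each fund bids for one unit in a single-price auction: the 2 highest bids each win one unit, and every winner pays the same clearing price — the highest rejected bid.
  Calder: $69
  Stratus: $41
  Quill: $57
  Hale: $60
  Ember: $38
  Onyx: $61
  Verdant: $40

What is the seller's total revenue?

Total revenue: $120

Ordering the bids: 69 (Calder), 61 (Onyx), 60 (Hale), 57 (Quill), …
The 2 highest are Calder, Onyx.
First losing bid is Hale's $60, which sets the uniform price.
Total revenue = 2 × $60 = $120.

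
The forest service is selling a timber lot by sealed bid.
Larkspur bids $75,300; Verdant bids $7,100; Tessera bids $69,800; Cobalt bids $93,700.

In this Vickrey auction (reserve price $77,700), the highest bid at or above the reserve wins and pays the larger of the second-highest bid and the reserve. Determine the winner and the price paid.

Sorting bids: 93,700 (Cobalt) > 75,300 (Larkspur) > 69,800 (Tessera) > 7,100 (Verdant)
Cobalt has the top bid at or above the reserve ($93,700).
Second-highest bid $75,300 is below the reserve $77,700, so the reserve binds → payment $77,700.

Cobalt pays $77,700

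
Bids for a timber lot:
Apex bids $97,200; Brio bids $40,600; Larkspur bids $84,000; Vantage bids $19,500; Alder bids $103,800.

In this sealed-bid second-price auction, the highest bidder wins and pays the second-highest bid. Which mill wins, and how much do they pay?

Alder pays $97,200

Sealed-bid second-price auction: the highest bidder wins and pays the second-highest bid.
Sorting bids: 103,800 (Alder) > 97,200 (Apex) > 84,000 (Larkspur) > 40,600 (Brio) > 19,500 (Vantage)
Alder wins with the highest bid; price is set by the runner-up at $97,200.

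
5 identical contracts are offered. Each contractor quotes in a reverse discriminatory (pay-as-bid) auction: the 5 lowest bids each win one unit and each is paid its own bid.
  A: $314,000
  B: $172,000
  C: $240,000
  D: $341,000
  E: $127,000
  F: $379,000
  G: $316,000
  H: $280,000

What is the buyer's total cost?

Sorting: 127,000 (E), 172,000 (B), 240,000 (C), 280,000 (H), 314,000 (A), 316,000 (G), 341,000 (D), …
The 5 lowest are E, B, C, H, A.
Total cost = 127,000 + 172,000 + 240,000 + 280,000 + 314,000 = $1,133,000.

Total cost: $1,133,000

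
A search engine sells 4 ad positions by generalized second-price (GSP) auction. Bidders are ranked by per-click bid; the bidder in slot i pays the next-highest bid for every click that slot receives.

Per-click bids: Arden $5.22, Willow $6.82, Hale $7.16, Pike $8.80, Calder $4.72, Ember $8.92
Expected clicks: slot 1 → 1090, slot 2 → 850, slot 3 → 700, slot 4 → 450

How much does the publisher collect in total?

Total revenue: $22801.00

Ranked by bid: $8.92 (Ember) > $8.80 (Pike) > $7.16 (Hale) > $6.82 (Willow) > $5.22 (Arden) > …
Slot 1: Ember pays $8.80 × 1090 = $9592.00
Slot 2: Pike pays $7.16 × 850 = $6086.00
Slot 3: Hale pays $6.82 × 700 = $4774.00
Slot 4: Willow pays $5.22 × 450 = $2349.00
Total = $22801.00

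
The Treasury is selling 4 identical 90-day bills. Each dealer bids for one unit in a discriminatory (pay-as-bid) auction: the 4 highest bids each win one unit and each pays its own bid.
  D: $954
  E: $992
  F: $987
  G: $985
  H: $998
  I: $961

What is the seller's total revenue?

Bids ranked high→low: 998 (H), 992 (E), 987 (F), 985 (G), 961 (I), 954 (D)
The 4 highest are H, E, F, G.
Total revenue = 998 + 992 + 987 + 985 = $3,962.

Total revenue: $3,962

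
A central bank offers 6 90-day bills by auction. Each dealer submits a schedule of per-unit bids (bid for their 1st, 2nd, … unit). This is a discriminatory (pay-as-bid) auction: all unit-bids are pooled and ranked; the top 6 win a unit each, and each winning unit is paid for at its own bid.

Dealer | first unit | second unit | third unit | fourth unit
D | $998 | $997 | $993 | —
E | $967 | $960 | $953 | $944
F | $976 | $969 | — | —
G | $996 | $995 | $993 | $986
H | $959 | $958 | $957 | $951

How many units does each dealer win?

Pooled unit-bids ranked (top 6): 998 (D-1), 997 (D-2), 996 (G-1), 995 (G-2), 993 (D-3), 993 (G-3)
Next rejected bid: $986 (not a price — pay-as-bid).
Allocation: D 3, G 3.

D 3, G 3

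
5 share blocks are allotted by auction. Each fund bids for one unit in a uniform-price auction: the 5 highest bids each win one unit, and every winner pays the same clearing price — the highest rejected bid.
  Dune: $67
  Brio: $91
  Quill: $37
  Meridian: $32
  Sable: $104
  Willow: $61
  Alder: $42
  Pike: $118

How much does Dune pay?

Dune pays $42

Bids ranked high→low: 118 (Pike), 104 (Sable), 91 (Brio), 67 (Dune), 61 (Willow), 42 (Alder), 37 (Quill), …
Winners (5 units): Pike, Sable, Brio, Dune, Willow.
Highest unsuccessful bid: $42 → clearing price.
Dune wins → pays $42.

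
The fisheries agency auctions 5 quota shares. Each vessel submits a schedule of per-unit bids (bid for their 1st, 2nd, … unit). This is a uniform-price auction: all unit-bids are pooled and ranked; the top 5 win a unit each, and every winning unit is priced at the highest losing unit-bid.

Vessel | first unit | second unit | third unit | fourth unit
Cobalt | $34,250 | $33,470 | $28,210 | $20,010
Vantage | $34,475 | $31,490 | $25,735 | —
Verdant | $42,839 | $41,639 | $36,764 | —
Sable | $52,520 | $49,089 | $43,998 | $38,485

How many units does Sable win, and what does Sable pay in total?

Sable: 3 units, pays $115,455

All unit-bids, highest first — top 5: 52,520 (Sable-1), 49,089 (Sable-2), 43,998 (Sable-3), 42,839 (Verdant-1), 41,639 (Verdant-2)
The (k+1)-th unit-bid is $38,485.
Sable wins 3 unit(s) at $38,485 each.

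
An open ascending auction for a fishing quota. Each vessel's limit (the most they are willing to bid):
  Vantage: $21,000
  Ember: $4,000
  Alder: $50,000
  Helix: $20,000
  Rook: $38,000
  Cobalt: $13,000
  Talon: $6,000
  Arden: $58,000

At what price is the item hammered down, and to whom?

Arden wins at $50,000

Rule: the price rises until one bidder remains; the winner pays the price at which the last rival dropped out.
Limits in order: 58,000 (Arden) > 50,000 (Alder) > 38,000 (Rook) > 21,000 (Vantage) > 20,000 (Helix) > 13,000 (Cobalt) > …
Bidding ends when Alder exits at $50,000; Arden takes it.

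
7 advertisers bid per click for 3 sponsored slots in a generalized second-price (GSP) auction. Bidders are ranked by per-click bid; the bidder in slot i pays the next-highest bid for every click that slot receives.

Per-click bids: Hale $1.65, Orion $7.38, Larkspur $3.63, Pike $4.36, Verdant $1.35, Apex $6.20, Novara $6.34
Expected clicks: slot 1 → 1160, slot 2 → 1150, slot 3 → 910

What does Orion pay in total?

Orion pays $7354.40

Sorting advertisers: $7.38 (Orion) > $6.34 (Novara) > $6.20 (Apex) > $4.36 (Pike) > …
Orion holds slot 1 → pays next bid $6.34 × 1160 clicks = $7354.40.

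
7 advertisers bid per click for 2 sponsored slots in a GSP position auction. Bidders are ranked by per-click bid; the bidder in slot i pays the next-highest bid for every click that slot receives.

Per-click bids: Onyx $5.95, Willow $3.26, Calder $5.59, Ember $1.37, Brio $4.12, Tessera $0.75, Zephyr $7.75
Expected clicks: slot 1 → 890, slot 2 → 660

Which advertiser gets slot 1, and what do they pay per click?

Zephyr; $5.95 per click

Per-click bids in order: $7.75 (Zephyr) > $5.95 (Onyx) > $5.59 (Calder) > …
Slot 1 goes to the first-ranked bidder, Zephyr, who pays the next bid down: $5.95/click.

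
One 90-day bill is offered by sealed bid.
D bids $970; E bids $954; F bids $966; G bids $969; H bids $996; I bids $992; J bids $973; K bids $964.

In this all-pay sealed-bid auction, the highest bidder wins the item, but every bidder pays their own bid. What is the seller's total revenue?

Rule: the highest bidder wins the item, but every bidder pays their own bid.
Bids ranked: 996 (H) > 992 (I) > 973 (J) > 970 (D) > 969 (G) > 966 (F) > …
H wins with the top bid; all bids are sunk regardless.
Every bidder forfeits their bid regardless of winning.
Revenue = 970 + 954 + 966 + 969 + 996 + 992 + 973 + 964 = $7,784.

Total revenue: $7,784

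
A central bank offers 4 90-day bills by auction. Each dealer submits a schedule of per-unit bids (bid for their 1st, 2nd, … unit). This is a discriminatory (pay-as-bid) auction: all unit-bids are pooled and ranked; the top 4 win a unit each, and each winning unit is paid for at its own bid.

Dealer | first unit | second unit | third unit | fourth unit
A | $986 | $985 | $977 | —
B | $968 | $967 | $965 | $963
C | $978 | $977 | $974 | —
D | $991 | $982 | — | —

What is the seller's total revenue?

Total revenue: $3,944

Pooled unit-bids ranked (top 4): 991 (D-1), 986 (A-1), 985 (A-2), 982 (D-2)
Next rejected bid: $978 (not a price — pay-as-bid).
Each winning unit pays its own bid.
Revenue = 991 + 986 + 985 + 982 = $3,944.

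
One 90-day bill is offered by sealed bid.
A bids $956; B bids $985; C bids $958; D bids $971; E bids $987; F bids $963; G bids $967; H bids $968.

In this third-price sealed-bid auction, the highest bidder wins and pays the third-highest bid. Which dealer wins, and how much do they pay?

Bids ranked: 987 (E) > 985 (B) > 971 (D) > 968 (H) > 967 (G) > 963 (F) > …
E is highest; pays the third-highest bid, $971.

E pays $971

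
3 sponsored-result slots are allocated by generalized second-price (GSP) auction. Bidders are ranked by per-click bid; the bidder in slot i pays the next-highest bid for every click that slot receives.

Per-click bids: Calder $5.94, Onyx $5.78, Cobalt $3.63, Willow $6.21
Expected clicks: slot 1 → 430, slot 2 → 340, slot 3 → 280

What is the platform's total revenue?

Ranked by bid: $6.21 (Willow) > $5.94 (Calder) > $5.78 (Onyx) > $3.63 (Cobalt)
Slot 1: Willow pays $5.94 × 430 = $2554.20
Slot 2: Calder pays $5.78 × 340 = $1965.20
Slot 3: Onyx pays $3.63 × 280 = $1016.40
Total = $5535.80

Total revenue: $5535.80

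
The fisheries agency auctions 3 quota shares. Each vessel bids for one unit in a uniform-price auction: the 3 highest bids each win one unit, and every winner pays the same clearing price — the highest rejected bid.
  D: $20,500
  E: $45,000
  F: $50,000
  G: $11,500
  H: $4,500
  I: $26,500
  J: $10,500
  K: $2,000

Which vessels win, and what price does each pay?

F, E, I; each pays $20,500

Bids ranked high→low: 50,000 (F), 45,000 (E), 26,500 (I), 20,500 (D), 11,500 (G), …
Top 3: F, E, I.
First losing bid is D's $20,500, which sets the uniform price.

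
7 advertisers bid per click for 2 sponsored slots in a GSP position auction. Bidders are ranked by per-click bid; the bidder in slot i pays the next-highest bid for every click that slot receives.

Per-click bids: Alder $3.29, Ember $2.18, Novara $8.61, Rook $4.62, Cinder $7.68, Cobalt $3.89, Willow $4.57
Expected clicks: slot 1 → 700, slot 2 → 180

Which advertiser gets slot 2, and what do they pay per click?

Cinder; $4.62 per click

Sorting advertisers: $8.61 (Novara) > $7.68 (Cinder) > $4.62 (Rook) > …
Slot 2 goes to the second-ranked bidder, Cinder, who pays the next bid down: $4.62/click.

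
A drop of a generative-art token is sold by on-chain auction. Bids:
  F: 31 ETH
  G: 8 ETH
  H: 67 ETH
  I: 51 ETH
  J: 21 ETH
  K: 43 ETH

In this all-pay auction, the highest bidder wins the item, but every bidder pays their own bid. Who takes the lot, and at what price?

H pays 67 ETH

All-pay auction: the highest bidder wins the item, but every bidder pays their own bid.
Sorting bids: 67 (H) > 51 (I) > 43 (K) > 31 (F) > 21 (J) > 8 (G)
H is highest and takes the item; every bidder forfeits their bid.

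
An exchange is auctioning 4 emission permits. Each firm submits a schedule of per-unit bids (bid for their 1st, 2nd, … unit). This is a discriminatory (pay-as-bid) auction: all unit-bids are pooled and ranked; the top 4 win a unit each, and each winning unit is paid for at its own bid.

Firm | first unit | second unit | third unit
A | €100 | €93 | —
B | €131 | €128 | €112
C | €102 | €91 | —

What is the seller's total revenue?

Total revenue: €473

All unit-bids, highest first — top 4: 131 (B-1), 128 (B-2), 112 (B-3), 102 (C-1)
Next rejected bid: €100 (not a price — pay-as-bid).
Each winning unit pays its own bid.
Revenue = 131 + 128 + 112 + 102 = €473.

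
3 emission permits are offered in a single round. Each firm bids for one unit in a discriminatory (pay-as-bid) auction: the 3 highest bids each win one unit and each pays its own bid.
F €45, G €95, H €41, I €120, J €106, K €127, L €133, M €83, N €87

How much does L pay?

Bids ranked high→low: 133 (L), 127 (K), 120 (I), 106 (J), 95 (G), …
Winners (3 units): L, K, I.
L wins → own bid €133.

L pays €133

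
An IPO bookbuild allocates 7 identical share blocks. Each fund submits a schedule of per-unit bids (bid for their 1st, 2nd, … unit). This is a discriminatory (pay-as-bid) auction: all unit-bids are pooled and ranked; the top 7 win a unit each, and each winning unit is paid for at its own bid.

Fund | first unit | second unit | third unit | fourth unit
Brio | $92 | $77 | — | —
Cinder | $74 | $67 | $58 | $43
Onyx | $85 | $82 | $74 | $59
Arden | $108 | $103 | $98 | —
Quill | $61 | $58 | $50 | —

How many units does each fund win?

Arden 3, Brio 2, Onyx 2

Merging the schedules and taking the best 7: 108 (Arden-1), 103 (Arden-2), 98 (Arden-3), 92 (Brio-1), 85 (Onyx-1), 82 (Onyx-2), 77 (Brio-2)
Next rejected bid: $74 (not a price — pay-as-bid).
Allocation: Arden 3, Brio 2, Onyx 2.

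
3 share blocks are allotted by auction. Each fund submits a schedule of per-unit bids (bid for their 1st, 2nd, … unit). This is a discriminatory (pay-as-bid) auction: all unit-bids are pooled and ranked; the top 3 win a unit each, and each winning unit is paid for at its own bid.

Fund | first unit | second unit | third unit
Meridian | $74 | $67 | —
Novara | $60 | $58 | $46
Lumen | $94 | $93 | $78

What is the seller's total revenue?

Pooled unit-bids ranked (top 3): 94 (Lumen-1), 93 (Lumen-2), 78 (Lumen-3)
Next rejected bid: $74 (not a price — pay-as-bid).
Each winning unit pays its own bid.
Revenue = 94 + 93 + 78 = $265.

Total revenue: $265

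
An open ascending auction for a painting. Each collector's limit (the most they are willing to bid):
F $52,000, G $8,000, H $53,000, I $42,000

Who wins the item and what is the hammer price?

Limits ranked: 53,000 (H) > 52,000 (F) > 42,000 (I) > 8,000 (G)
F is the last rival to drop out, at $52,000; H remains and wins at that price.

H wins at $52,000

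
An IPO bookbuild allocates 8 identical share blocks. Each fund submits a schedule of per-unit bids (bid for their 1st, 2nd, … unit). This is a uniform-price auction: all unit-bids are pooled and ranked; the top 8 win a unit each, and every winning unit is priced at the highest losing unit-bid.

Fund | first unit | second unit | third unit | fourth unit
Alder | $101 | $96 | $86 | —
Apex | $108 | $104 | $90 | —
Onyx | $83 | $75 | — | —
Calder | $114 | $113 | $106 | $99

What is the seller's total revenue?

Total revenue: $720

Pooled unit-bids ranked (top 8): 114 (Calder-1), 113 (Calder-2), 108 (Apex-1), 106 (Calder-3), 104 (Apex-2), 101 (Alder-1), 99 (Calder-4), 96 (Alder-2)
The (k+1)-th unit-bid is $90.
Allocation: Alder 2, Apex 2, Calder 4. Every unit priced at $90.
Revenue = 8 × 90 = $720.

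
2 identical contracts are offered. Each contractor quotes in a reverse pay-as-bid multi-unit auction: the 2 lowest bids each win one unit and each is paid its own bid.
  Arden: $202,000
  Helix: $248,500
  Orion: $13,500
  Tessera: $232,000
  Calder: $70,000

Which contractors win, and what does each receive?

Orion $13,500, Calder $70,000

Sorting: 13,500 (Orion), 70,000 (Calder), 202,000 (Arden), 232,000 (Tessera), …
Winners (2 units): Orion, Calder.
Each winner is paid its own bid: Orion $13,500, Calder $70,000.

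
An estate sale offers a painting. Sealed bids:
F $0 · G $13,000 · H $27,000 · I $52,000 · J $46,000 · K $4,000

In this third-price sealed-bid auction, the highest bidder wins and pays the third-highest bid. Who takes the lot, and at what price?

Third-price sealed-bid auction: the highest bidder wins and pays the third-highest bid.
Bids ranked: 52,000 (I) > 46,000 (J) > 27,000 (H) > 13,000 (G) > 4,000 (K) > 0 (F)
I wins; payment is bid #3 in the ranking = $27,000.

I pays $27,000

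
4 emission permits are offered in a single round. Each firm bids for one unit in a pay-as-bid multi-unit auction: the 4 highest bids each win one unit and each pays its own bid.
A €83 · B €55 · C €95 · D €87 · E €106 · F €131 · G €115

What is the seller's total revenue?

Total revenue: €447

Bids ranked high→low: 131 (F), 115 (G), 106 (E), 95 (C), 87 (D), 83 (A), …
Top 4: F, G, E, C.
Total revenue = 131 + 115 + 106 + 95 = €447.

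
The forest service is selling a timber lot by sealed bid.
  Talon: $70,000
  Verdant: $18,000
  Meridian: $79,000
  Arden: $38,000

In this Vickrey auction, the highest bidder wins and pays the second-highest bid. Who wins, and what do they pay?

Sorting bids: 79,000 (Meridian) > 70,000 (Talon) > 38,000 (Arden) > 18,000 (Verdant)
Meridian wins with the highest bid; price is set by the runner-up at $70,000.

Meridian pays $70,000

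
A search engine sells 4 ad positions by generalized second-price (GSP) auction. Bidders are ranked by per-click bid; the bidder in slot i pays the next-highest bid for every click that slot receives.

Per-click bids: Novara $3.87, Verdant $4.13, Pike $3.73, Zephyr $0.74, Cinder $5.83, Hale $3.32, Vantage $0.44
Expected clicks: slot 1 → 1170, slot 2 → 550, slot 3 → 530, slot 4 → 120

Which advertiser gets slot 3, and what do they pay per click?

Ranked by bid: $5.83 (Cinder) > $4.13 (Verdant) > $3.87 (Novara) > $3.73 (Pike) > $3.32 (Hale) > …
Slot 3 goes to the third-ranked bidder, Novara, who pays the next bid down: $3.73/click.

Novara; $3.73 per click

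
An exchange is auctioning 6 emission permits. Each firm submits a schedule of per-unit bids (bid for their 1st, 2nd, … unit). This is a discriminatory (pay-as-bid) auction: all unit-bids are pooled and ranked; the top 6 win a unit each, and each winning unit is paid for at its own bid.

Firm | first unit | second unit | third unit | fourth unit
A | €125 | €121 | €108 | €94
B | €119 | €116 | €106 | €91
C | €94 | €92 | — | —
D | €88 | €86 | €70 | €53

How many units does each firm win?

All unit-bids, highest first — top 6: 125 (A-1), 121 (A-2), 119 (B-1), 116 (B-2), 108 (A-3), 106 (B-3)
Next rejected bid: €94 (not a price — pay-as-bid).
Allocation: A 3, B 3.

A 3, B 3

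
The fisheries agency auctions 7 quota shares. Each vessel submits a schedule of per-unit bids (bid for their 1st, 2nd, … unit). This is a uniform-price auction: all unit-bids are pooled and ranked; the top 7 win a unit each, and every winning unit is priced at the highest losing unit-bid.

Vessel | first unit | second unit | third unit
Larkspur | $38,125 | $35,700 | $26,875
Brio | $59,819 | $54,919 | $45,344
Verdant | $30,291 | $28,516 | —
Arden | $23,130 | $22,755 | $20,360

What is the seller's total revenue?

Pooled unit-bids ranked (top 7): 59,819 (Brio-1), 54,919 (Brio-2), 45,344 (Brio-3), 38,125 (Larkspur-1), 35,700 (Larkspur-2), 30,291 (Verdant-1), 28,516 (Verdant-2)
The (k+1)-th unit-bid is $26,875.
Allocation: Brio 3, Larkspur 2, Verdant 2. Every unit priced at $26,875.
Revenue = 7 × 26,875 = $188,125.

Total revenue: $188,125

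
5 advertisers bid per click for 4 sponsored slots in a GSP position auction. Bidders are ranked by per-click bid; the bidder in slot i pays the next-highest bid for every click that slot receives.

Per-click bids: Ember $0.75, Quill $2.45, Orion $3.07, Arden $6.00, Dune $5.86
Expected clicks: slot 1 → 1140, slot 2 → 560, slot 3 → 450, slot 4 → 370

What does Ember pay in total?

Ranked by bid: $6.00 (Arden) > $5.86 (Dune) > $3.07 (Orion) > $2.45 (Quill) > $0.75 (Ember)
Ember ranks below slot 4 → no slot, pays nothing.

Ember pays $0.00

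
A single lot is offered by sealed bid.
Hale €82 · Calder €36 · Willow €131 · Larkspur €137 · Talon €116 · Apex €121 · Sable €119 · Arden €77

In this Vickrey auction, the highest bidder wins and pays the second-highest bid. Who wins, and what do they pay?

Larkspur pays €131

Bids ranked: 137 (Larkspur) > 131 (Willow) > 121 (Apex) > 119 (Sable) > 116 (Talon) > 82 (Hale) > …
Larkspur wins with the highest bid; price is set by the runner-up at €131.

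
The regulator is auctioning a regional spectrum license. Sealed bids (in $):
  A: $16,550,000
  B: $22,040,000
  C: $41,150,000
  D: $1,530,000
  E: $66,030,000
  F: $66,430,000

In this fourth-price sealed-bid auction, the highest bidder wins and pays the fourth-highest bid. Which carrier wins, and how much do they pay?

Rule: the highest bidder wins and pays the fourth-highest bid.
Bids ranked: 66,430,000 (F) > 66,030,000 (E) > 41,150,000 (C) > 22,040,000 (B) > 16,550,000 (A) > 1,530,000 (D)
F wins; payment is bid #4 in the ranking = $22,040,000.

F pays $22,040,000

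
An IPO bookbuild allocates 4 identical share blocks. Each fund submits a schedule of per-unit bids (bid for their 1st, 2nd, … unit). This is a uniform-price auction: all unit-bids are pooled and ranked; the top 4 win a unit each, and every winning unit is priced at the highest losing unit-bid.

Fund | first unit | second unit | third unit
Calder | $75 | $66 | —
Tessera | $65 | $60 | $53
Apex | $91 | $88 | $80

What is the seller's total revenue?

Merging the schedules and taking the best 4: 91 (Apex-1), 88 (Apex-2), 80 (Apex-3), 75 (Calder-1)
The (k+1)-th unit-bid is $66.
Allocation: Apex 3, Calder 1. Every unit priced at $66.
Revenue = 4 × 66 = $264.

Total revenue: $264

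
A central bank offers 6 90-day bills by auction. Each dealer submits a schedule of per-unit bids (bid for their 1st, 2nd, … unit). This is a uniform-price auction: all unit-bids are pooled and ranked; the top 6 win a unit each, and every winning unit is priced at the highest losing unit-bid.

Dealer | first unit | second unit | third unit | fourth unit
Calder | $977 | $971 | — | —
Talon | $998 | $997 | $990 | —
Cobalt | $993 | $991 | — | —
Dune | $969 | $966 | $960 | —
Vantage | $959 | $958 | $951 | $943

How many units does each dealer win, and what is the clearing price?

Calder 1, Cobalt 2, Talon 3; clearing price $971

Merging the schedules and taking the best 6: 998 (Talon-1), 997 (Talon-2), 993 (Cobalt-1), 991 (Cobalt-2), 990 (Talon-3), 977 (Calder-1)
Highest rejected unit-bid = $971.
Allocation: Calder 1, Cobalt 2, Talon 3.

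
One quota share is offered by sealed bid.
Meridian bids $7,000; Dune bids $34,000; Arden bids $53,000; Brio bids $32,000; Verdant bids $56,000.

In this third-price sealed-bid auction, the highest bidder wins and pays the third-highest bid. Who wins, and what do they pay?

Bids in order: 56,000 (Verdant) > 53,000 (Arden) > 34,000 (Dune) > 32,000 (Brio) > 7,000 (Meridian)
Verdant is highest; pays the third-highest bid, $34,000.

Verdant pays $34,000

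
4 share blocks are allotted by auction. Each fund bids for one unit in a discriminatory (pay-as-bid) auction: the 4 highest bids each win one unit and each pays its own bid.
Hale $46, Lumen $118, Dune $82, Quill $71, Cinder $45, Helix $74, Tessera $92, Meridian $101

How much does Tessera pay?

Bids ranked high→low: 118 (Lumen), 101 (Meridian), 92 (Tessera), 82 (Dune), 74 (Helix), 71 (Quill), …
The 4 highest are Lumen, Meridian, Tessera, Dune.
Tessera wins → own bid $92.

Tessera pays $92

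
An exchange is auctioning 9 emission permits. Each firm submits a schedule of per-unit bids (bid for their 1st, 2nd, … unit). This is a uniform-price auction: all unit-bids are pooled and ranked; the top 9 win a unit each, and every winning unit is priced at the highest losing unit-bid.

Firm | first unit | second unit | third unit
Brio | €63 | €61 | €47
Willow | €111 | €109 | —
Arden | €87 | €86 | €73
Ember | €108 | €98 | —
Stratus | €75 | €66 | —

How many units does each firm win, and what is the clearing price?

Pooled unit-bids ranked (top 9): 111 (Willow-1), 109 (Willow-2), 108 (Ember-1), 98 (Ember-2), 87 (Arden-1), 86 (Arden-2), 75 (Stratus-1), 73 (Arden-3), 66 (Stratus-2)
First bid not allocated: €63.
Allocation: Arden 3, Ember 2, Stratus 2, Willow 2.

Arden 3, Ember 2, Stratus 2, Willow 2; clearing price €63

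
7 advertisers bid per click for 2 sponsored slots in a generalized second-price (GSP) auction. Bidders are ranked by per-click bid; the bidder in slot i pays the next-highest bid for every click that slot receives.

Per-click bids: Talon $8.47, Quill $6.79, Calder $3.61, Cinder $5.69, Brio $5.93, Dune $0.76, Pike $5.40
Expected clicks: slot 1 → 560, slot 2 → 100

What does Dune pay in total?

Ranked by bid: $8.47 (Talon) > $6.79 (Quill) > $5.93 (Brio) > …
Dune ranks below slot 2 → no slot, pays nothing.

Dune pays $0.00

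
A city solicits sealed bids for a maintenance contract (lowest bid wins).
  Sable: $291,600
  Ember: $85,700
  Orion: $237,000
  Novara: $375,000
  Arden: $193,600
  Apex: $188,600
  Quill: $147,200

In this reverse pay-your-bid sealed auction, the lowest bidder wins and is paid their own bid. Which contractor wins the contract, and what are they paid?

Rule: the lowest bidder wins and is paid their own bid.
Bids in order: 85,700 (Ember) < 147,200 (Quill) < 188,600 (Apex) < 193,600 (Arden) < 237,000 (Orion) < 291,600 (Sable) < …
Ember is lowest → is paid own bid, $85,700.

Ember is paid $85,700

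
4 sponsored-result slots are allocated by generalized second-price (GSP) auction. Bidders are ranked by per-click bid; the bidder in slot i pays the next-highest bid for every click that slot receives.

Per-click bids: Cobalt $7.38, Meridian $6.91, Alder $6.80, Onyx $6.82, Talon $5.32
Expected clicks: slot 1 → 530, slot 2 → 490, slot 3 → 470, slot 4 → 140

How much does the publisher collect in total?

Sorting advertisers: $7.38 (Cobalt) > $6.91 (Meridian) > $6.82 (Onyx) > $6.80 (Alder) > $5.32 (Talon)
Slot 1: Cobalt pays $6.91 × 530 = $3662.30
Slot 2: Meridian pays $6.82 × 490 = $3341.80
Slot 3: Onyx pays $6.80 × 470 = $3196.00
Slot 4: Alder pays $5.32 × 140 = $744.80
Total = $10944.90

Total revenue: $10944.90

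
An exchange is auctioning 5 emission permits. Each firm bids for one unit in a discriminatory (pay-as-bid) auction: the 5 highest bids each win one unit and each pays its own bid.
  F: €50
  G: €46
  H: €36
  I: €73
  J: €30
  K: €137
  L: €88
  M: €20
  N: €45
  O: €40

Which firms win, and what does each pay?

K €137, L €88, I €73, F €50, G €46

Ordering the bids: 137 (K), 88 (L), 73 (I), 50 (F), 46 (G), 45 (N), 40 (O), …
Top 5: K, L, I, F, G.
Each winner pays its own bid: K €137, L €88, I €73, F €50, G €46.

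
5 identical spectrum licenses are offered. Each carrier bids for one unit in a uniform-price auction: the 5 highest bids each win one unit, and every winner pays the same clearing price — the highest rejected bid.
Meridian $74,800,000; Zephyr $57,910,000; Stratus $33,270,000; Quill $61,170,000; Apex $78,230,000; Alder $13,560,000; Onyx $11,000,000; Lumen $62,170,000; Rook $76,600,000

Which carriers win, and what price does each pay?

Bids ranked high→low: 78,230,000 (Apex), 76,600,000 (Rook), 74,800,000 (Meridian), 62,170,000 (Lumen), 61,170,000 (Quill), 57,910,000 (Zephyr), 33,270,000 (Stratus), …
The 5 highest are Apex, Rook, Meridian, Lumen, Quill.
Clearing price = highest rejected bid = $57,910,000.

Apex, Rook, Meridian, Lumen, Quill; each pays $57,910,000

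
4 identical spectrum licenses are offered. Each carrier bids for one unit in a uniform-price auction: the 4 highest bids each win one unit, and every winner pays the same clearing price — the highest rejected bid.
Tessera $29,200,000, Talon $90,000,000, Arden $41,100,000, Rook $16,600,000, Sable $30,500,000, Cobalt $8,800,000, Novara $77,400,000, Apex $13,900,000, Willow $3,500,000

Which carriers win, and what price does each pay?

Ordering the bids: 90,000,000 (Talon), 77,400,000 (Novara), 41,100,000 (Arden), 30,500,000 (Sable), 29,200,000 (Tessera), 16,600,000 (Rook), …
Winners (4 units): Talon, Novara, Arden, Sable.
Clearing price = highest rejected bid = $29,200,000.

Talon, Novara, Arden, Sable; each pays $29,200,000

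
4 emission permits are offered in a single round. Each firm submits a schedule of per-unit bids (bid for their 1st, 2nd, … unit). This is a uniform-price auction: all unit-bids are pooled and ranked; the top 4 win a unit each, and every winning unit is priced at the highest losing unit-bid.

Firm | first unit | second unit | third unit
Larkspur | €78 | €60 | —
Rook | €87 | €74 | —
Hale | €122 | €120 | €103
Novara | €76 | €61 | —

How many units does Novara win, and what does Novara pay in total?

Novara: 0 units, pays €0

Pooled unit-bids ranked (top 4): 122 (Hale-1), 120 (Hale-2), 103 (Hale-3), 87 (Rook-1)
The (k+1)-th unit-bid is €78.
Novara wins 0 unit(s) at €78 each.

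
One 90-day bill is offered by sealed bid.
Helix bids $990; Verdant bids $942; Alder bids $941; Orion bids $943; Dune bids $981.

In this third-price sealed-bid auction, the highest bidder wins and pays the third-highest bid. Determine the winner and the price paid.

Helix pays $943

Bids ranked: 990 (Helix) > 981 (Dune) > 943 (Orion) > 942 (Verdant) > 941 (Alder)
Helix wins; payment is bid #3 in the ranking = $943.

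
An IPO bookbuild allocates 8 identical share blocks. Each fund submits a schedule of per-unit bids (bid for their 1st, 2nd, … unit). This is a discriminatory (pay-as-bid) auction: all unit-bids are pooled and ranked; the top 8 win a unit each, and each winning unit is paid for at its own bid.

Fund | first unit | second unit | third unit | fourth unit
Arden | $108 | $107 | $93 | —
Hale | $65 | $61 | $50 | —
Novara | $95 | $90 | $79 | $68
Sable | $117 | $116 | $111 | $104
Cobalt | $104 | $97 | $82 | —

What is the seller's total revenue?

Pooled unit-bids ranked (top 8): 117 (Sable-1), 116 (Sable-2), 111 (Sable-3), 108 (Arden-1), 107 (Arden-2), 104 (Sable-4), 104 (Cobalt-1), 97 (Cobalt-2)
Next rejected bid: $95 (not a price — pay-as-bid).
Each winning unit pays its own bid.
Revenue = 117 + 116 + 111 + 108 + 107 + 104 + 104 + 97 = $864.

Total revenue: $864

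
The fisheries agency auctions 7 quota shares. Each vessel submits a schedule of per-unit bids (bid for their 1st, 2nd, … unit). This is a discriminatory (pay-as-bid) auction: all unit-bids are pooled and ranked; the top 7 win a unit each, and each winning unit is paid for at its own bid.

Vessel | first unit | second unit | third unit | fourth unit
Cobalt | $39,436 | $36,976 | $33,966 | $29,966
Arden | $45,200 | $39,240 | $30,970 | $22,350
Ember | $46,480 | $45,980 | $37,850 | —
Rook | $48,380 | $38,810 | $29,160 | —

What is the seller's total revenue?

All unit-bids, highest first — top 7: 48,380 (Rook-1), 46,480 (Ember-1), 45,980 (Ember-2), 45,200 (Arden-1), 39,436 (Cobalt-1), 39,240 (Arden-2), 38,810 (Rook-2)
Next rejected bid: $37,850 (not a price — pay-as-bid).
Each winning unit pays its own bid.
Revenue = 48,380 + 46,480 + 45,980 + 45,200 + 39,436 + 39,240 + 38,810 = $303,526.

Total revenue: $303,526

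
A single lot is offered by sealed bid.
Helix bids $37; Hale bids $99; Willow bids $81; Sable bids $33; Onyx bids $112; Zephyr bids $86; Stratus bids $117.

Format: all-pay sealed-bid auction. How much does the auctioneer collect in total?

Total revenue: $565

Bids in order: 117 (Stratus) > 112 (Onyx) > 99 (Hale) > 86 (Zephyr) > 81 (Willow) > 37 (Helix) > …
Stratus wins with the top bid; all bids are sunk regardless.
Every bidder forfeits their bid regardless of winning.
Revenue = 37 + 99 + 81 + 33 + 112 + 86 + 117 = $565.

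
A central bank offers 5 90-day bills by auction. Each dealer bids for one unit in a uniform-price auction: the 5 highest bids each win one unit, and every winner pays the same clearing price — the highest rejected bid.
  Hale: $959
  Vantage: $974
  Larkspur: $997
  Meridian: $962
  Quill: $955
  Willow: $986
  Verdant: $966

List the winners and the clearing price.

Bids ranked high→low: 997 (Larkspur), 986 (Willow), 974 (Vantage), 966 (Verdant), 962 (Meridian), 959 (Hale), 955 (Quill)
The 5 highest are Larkspur, Willow, Vantage, Verdant, Meridian.
Clearing price = highest rejected bid = $959.

Larkspur, Willow, Vantage, Verdant, Meridian; each pays $959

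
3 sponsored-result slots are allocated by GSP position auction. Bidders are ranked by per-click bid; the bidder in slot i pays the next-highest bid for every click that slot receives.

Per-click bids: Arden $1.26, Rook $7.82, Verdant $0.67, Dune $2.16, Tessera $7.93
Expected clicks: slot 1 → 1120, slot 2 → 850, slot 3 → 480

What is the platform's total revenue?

Total revenue: $11199.20

Ranked by bid: $7.93 (Tessera) > $7.82 (Rook) > $2.16 (Dune) > $1.26 (Arden) > …
Slot 1: Tessera pays $7.82 × 1120 = $8758.40
Slot 2: Rook pays $2.16 × 850 = $1836.00
Slot 3: Dune pays $1.26 × 480 = $604.80
Total = $11199.20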